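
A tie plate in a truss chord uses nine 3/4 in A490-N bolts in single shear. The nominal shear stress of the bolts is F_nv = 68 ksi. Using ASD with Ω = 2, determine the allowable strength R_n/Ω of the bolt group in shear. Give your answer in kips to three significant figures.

A_b = π × 0.75² / 4 = 0.4418 in².
R_n = F_nv · A_b · n · n_s = 68 × 0.4418 × 9 × 1 = 270.4 kips.
Allowable strength R_n/Ω = 270.4 / 2 = 135 kips.

135 kips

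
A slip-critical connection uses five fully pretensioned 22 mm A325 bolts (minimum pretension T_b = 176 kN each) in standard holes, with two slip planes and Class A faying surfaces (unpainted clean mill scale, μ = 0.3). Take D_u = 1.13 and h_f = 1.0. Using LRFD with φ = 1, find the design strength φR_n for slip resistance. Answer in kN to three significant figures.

R_n = μ · D_u · h_f · T_b · n_s · n_b = 0.3 × 1.13 × 1.0 × 176 × 2 × 5 = 596.6 kN.
Design strength φR_n = 1 × 596.6 = 597 kN.

597 kN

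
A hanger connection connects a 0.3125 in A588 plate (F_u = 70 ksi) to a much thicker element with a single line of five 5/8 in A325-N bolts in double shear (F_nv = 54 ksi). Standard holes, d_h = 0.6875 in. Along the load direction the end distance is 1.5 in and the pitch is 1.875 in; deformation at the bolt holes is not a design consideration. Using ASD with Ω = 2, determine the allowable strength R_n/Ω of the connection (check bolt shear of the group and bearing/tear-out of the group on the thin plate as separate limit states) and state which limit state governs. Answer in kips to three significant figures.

Bolt shear: A_b = π·0.625²/4 = 0.3068 in²; R_n = 54 × 0.3068 × 5 × 2 = 165.7 kips → 165.7 / 2 = 82.8 kips.
Bearing (1.5 l_c t F_u ≤ 3.0 d t F_u): upper limit = 3.0·0.625·0.3125·70 = 41.02 kips.
  Edge l_c = 1.5 − 0.6875/2 = 1.156 → r_n = 37.94 kips; interior l_c = 1.875 − 0.6875 = 1.188 → r_n = 38.96 kips.
  R_n,bearing = 1·37.94 + 4·38.96 = 193.8 kips → 193.8 / 2 = 96.9 kips.
Bolt shear governs: 82.8 kips.

82.8 kips (bolt shear governs)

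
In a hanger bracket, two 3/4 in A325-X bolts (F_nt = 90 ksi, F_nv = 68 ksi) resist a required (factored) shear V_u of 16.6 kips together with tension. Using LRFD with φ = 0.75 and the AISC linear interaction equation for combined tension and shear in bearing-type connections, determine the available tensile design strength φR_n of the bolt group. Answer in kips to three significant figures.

A_b = π·0.75²/4 = 0.4418 in²; f_rv = 16.6 / (2 × 0.4418) = 18.79 ksi.
F'_nt = 1.3 F_nt − (F_nt / φF_nv) f_rv = 1.3·90 − (90/(0.75·68))·18.79 = 83.85 ksi, capped at F_nt → F'_nt = 83.85 ksi.
R_n = F'_nt · A_b · n = 83.85 × 0.4418 × 2 = 74.08 kips.
Design strength φR_n = 0.75 × 74.08 = 55.6 kips.

55.6 kips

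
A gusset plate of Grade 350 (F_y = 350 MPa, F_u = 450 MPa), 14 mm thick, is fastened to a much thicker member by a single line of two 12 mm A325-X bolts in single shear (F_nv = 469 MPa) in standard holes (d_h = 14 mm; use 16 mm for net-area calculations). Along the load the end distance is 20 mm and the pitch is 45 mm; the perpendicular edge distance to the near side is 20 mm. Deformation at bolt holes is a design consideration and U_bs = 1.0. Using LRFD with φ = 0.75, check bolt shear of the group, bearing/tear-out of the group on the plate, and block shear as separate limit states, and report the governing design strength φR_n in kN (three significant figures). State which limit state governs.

79.6 kN (bolt shear governs)

Bolt shear: A_b = π·12²/4 = 113.1 mm²; R_n = 469 × 113.1 × 2 × 1 / 1000 = 106.1 kN → 0.75 × 106.1 = 79.6 kN.
Bearing: edge l_c = 13, r_n = 98.28 kN; interior l_c = 31, r_n = 181.4 kN; R_n = 98.28 + 1·181.4 = 279.7 kN → 210 kN.
Block shear: A_gv = 910, A_nv = 574, A_nt = 168 mm²; R_n = min(0.6F_uA_nv, 0.6F_yA_gv) + U_bs·F_u·A_nt = 230.6 kN → 173 kN.
Bolt shear governs: 79.6 kN.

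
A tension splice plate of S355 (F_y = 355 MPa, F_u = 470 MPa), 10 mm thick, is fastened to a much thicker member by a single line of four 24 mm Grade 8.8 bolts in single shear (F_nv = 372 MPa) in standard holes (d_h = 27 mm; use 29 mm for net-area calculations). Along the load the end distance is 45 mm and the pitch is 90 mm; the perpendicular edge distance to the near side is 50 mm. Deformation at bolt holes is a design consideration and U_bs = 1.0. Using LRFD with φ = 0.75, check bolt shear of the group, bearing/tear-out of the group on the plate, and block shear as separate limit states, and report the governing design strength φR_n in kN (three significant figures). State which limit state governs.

Bolt shear: A_b = π·24²/4 = 452.4 mm²; R_n = 372 × 452.4 × 4 × 1 / 1000 = 673.2 kN → 0.75 × 673.2 = 505 kN.
Bearing: edge l_c = 31.5, r_n = 177.7 kN; interior l_c = 63, r_n = 270.7 kN; R_n = 177.7 + 3·270.7 = 989.8 kN → 742 kN.
Block shear: A_gv = 3150, A_nv = 2135, A_nt = 355 mm²; R_n = min(0.6F_uA_nv, 0.6F_yA_gv) + U_bs·F_u·A_nt = 768.9 kN → 577 kN.
Bolt shear governs: 505 kN.

505 kN (bolt shear governs)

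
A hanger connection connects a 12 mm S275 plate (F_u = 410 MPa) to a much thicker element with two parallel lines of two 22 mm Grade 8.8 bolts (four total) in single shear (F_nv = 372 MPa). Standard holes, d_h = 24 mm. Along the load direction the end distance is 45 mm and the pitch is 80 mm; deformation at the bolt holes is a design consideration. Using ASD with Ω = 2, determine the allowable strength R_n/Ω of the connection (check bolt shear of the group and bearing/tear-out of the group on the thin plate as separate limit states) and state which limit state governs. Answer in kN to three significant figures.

Bolt shear: A_b = π·22²/4 = 380.1 mm²; R_n = 372 × 380.1 × 4 × 1 / 1000 = 565.6 kN → 565.6 / 2 = 283 kN.
Bearing (1.2 l_c t F_u ≤ 2.4 d t F_u): upper limit = 2.4·22·12·410 / 1000 = 259.8 kN.
  Edge l_c = 45 − 24/2 = 33 → r_n = 194.8 kN; interior l_c = 80 − 24 = 56 → r_n = 259.8 kN.
  R_n,bearing = 2·194.8 + 2·259.8 = 909.2 kN → 909.2 / 2 = 455 kN.
Bolt shear governs: 283 kN.

283 kN (bolt shear governs)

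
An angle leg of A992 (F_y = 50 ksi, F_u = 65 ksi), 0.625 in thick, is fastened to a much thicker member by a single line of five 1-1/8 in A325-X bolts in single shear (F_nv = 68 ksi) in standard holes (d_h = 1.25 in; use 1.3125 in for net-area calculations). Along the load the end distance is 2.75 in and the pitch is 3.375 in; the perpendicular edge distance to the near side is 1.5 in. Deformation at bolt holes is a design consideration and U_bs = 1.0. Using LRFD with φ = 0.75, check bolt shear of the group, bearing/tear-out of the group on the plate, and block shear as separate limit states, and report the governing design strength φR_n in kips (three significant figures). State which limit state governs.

215 kips (block shear governs)

Bolt shear: A_b = π·1.125²/4 = 0.994 in²; R_n = 68 × 0.994 × 5 × 1 = 338 kips → 0.75 × 338 = 253 kips.
Bearing: edge l_c = 2.125, r_n = 103.6 kips; interior l_c = 2.125, r_n = 103.6 kips; R_n = 103.6 + 4·103.6 = 518 kips → 388 kips.
Block shear: A_gv = 10.16, A_nv = 6.465, A_nt = 0.5273 in²; R_n = min(0.6F_uA_nv, 0.6F_yA_gv) + U_bs·F_u·A_nt = 286.4 kips → 215 kips.
Block shear governs: 215 kips.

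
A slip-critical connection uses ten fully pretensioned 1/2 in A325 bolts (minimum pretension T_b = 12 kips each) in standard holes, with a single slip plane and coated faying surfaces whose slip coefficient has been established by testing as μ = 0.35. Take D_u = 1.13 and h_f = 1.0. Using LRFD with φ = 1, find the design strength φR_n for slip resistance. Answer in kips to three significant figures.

R_n = μ · D_u · h_f · T_b · n_s · n_b = 0.35 × 1.13 × 1.0 × 12 × 1 × 10 = 47.46 kips.
Design strength φR_n = 1 × 47.46 = 47.5 kips.

47.5 kips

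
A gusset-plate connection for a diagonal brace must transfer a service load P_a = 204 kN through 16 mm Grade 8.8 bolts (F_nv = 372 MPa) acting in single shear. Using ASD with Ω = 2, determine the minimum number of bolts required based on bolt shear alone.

A_b = π·16²/4 = 201.1 mm².
Per-bolt allowable strength R_n/Ω = 372 × 201.1 × 1 / 1000 / 2 = 37.4 kN.
n ≥ 204 / 37.4 = 5.455 → use 6 bolts.

6 bolts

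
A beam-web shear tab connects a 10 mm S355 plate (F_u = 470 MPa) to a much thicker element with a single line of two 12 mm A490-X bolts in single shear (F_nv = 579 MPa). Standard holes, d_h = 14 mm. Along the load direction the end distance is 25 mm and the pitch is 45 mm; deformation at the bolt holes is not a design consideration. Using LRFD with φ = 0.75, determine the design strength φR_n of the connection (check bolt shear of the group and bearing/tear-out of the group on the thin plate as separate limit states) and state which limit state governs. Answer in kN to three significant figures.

98.2 kN (bolt shear governs)

Bolt shear: A_b = π·12²/4 = 113.1 mm²; R_n = 579 × 113.1 × 2 × 1 / 1000 = 131 kN → 0.75 × 131 = 98.2 kN.
Bearing (1.5 l_c t F_u ≤ 3.0 d t F_u): upper limit = 3.0·12·10·470 / 1000 = 169.2 kN.
  Edge l_c = 25 − 14/2 = 18 → r_n = 126.9 kN; interior l_c = 45 − 14 = 31 → r_n = 169.2 kN.
  R_n,bearing = 1·126.9 + 1·169.2 = 296.1 kN → 0.75 × 296.1 = 222 kN.
Bolt shear governs: 98.2 kN.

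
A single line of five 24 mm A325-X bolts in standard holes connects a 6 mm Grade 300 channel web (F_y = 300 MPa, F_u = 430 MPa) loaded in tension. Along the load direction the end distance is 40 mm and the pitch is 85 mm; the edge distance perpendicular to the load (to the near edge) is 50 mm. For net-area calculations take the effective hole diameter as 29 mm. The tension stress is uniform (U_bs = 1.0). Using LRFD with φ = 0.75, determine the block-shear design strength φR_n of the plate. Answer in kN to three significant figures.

Shear plane L_v = 40 + 4·85 = 380 mm; A_gv = 380 × 6 = 2280 mm².
A_nv = (380 − 4.5·29) × 6 = 1497 mm².
A_nt = (50 − 0.5·29) × 6 = 213 mm².
0.6 F_u A_nv = 386.2 kN; 0.6 F_y A_gv = 410.4 kN → shear rupture governs the shear term.
R_n = 386.2 + 1.0 × 430 × 213 / 1000 = 477.8 kN.
Design strength φR_n = 0.75 × 477.8 = 358 kN.

358 kN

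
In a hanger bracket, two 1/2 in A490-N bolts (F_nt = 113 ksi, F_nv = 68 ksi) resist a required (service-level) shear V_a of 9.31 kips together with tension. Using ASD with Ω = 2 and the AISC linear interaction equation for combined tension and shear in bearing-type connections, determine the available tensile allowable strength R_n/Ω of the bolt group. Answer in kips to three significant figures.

A_b = π·0.5²/4 = 0.1963 in²; f_rv = 9.31 / (2 × 0.1963) = 23.71 ksi.
F'_nt = 1.3 F_nt − (Ω F_nt / F_nv) f_rv = 1.3·113 − (2·113/68)·23.71 = 68.11 ksi, capped at F_nt → F'_nt = 68.11 ksi.
R_n = F'_nt · A_b · n = 68.11 × 0.1963 × 2 = 26.75 kips.
Allowable strength R_n/Ω = 26.75 / 2 = 13.4 kips.

13.4 kips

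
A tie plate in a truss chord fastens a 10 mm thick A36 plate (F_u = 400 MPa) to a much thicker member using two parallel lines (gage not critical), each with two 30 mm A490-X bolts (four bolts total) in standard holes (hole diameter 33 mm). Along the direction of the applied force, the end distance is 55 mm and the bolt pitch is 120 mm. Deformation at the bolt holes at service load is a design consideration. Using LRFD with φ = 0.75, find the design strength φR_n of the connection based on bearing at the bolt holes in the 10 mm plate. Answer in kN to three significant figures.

Per bolt r_n = 1.2 l_c t F_u ≤ 2.4 d t F_u; upper limit = 2.4 × 30 × 10 × 400 / 1000 = 288 kN.
Edge bolt: l_c = 55 − 33/2 = 38.5 mm → 1.2 × 38.5 × 10 × 400 / 1000 = 184.8 → r_n = 184.8 kN.
Interior bolts: l_c = 120 − 33 = 87 mm → 1.2 × 87 × 10 × 400 / 1000 = 417.6 → r_n = 288 kN.
R_n = 2 × 184.8 + 2 × 288 = 945.6 kN.
Design strength φR_n = 0.75 × 945.6 = 709 kN.

709 kN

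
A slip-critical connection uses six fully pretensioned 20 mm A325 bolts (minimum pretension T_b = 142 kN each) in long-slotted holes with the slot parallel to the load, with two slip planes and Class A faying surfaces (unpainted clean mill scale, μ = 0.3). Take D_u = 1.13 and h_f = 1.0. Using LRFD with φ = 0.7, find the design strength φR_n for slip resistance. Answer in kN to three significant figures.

404 kN

R_n = μ · D_u · h_f · T_b · n_s · n_b = 0.3 × 1.13 × 1.0 × 142 × 2 × 6 = 577.7 kN.
Design strength φR_n = 0.7 × 577.7 = 404 kN.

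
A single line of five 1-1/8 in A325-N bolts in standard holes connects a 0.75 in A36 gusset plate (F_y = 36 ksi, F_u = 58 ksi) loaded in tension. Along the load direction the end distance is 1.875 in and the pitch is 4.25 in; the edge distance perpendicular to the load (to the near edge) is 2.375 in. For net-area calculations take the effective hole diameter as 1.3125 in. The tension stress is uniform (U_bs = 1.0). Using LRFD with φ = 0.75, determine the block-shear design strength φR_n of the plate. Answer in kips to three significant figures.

Shear plane L_v = 1.875 + 4·4.25 = 18.88 in; A_gv = 18.88 × 0.75 = 14.16 in².
A_nv = (18.88 − 4.5·1.3125) × 0.75 = 9.727 in².
A_nt = (2.375 − 0.5·1.3125) × 0.75 = 1.289 in².
0.6 F_u A_nv = 338.5 kips; 0.6 F_y A_gv = 305.8 kips → shear yielding governs the shear term.
R_n = 305.8 + 1.0 × 58 × 1.289 = 380.5 kips.
Design strength φR_n = 0.75 × 380.5 = 285 kips.

285 kips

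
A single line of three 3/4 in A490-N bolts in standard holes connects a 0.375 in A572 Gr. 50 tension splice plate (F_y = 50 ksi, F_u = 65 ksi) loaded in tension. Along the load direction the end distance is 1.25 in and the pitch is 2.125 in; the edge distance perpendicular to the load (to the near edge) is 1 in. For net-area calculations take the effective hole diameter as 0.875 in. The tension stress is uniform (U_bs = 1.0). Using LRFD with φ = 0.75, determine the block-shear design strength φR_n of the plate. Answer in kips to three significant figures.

Shear plane L_v = 1.25 + 2·2.125 = 5.5 in; A_gv = 5.5 × 0.375 = 2.062 in².
A_nv = (5.5 − 2.5·0.875) × 0.375 = 1.242 in².
A_nt = (1 − 0.5·0.875) × 0.375 = 0.2109 in².
0.6 F_u A_nv = 48.45 kips; 0.6 F_y A_gv = 61.88 kips → shear rupture governs the shear term.
R_n = 48.45 + 1.0 × 65 × 0.2109 = 62.16 kips.
Design strength φR_n = 0.75 × 62.16 = 46.6 kips.

46.6 kips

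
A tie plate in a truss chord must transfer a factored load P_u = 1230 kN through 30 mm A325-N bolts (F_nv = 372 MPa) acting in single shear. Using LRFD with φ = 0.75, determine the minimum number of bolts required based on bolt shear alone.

7 bolts

A_b = π·30²/4 = 706.9 mm².
Per-bolt design strength φR_n = 0.75 × 372 × 706.9 × 1 / 1000 = 197.2 kN.
n ≥ 1230 / 197.2 = 6.237 → use 7 bolts.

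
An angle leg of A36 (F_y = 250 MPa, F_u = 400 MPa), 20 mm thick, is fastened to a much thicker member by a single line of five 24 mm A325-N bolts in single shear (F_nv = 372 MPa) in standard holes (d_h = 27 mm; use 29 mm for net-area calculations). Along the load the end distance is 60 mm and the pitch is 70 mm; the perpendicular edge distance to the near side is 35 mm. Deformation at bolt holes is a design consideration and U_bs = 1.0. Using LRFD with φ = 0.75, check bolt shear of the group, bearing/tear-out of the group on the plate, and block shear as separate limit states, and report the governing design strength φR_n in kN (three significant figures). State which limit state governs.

Bolt shear: A_b = π·24²/4 = 452.4 mm²; R_n = 372 × 452.4 × 5 × 1 / 1000 = 841.4 kN → 0.75 × 841.4 = 631 kN.
Bearing: edge l_c = 46.5, r_n = 446.4 kN; interior l_c = 43, r_n = 412.8 kN; R_n = 446.4 + 4·412.8 = 2098 kN → 1570 kN.
Block shear: A_gv = 6800, A_nv = 4190, A_nt = 410 mm²; R_n = min(0.6F_uA_nv, 0.6F_yA_gv) + U_bs·F_u·A_nt = 1170 kN → 877 kN.
Bolt shear governs: 631 kN.

631 kN (bolt shear governs)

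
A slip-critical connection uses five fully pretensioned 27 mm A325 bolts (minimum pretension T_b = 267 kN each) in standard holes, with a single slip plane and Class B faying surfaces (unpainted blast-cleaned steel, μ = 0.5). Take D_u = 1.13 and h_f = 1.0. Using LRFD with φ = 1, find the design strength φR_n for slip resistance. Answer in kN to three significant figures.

754 kN

R_n = μ · D_u · h_f · T_b · n_s · n_b = 0.5 × 1.13 × 1.0 × 267 × 1 × 5 = 754.3 kN.
Design strength φR_n = 1 × 754.3 = 754 kN.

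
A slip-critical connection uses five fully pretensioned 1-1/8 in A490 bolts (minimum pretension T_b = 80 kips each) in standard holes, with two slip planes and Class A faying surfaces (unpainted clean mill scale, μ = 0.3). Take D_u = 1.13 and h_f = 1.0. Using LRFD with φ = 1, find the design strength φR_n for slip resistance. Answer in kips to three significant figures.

271 kips

R_n = μ · D_u · h_f · T_b · n_s · n_b = 0.3 × 1.13 × 1.0 × 80 × 2 × 5 = 271.2 kips.
Design strength φR_n = 1 × 271.2 = 271 kips.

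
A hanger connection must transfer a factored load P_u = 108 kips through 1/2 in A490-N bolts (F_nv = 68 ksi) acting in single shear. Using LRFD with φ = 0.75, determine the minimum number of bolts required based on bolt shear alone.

A_b = π·0.5²/4 = 0.1963 in².
Per-bolt design strength φR_n = 0.75 × 68 × 0.1963 × 1 = 10.01 kips.
n ≥ 108 / 10.01 = 10.79 → use 11 bolts.

11 bolts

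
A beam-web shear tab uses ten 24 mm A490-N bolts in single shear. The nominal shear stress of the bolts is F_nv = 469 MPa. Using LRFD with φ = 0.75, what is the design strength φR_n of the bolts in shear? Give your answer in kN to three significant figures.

A_b = π × 24² / 4 = 452.4 mm².
R_n = F_nv · A_b · n · n_s = 469 × 452.4 × 10 × 1 / 1000 = 2122 kN.
Design strength φR_n = 0.75 × 2122 = 1590 kN.

1590 kN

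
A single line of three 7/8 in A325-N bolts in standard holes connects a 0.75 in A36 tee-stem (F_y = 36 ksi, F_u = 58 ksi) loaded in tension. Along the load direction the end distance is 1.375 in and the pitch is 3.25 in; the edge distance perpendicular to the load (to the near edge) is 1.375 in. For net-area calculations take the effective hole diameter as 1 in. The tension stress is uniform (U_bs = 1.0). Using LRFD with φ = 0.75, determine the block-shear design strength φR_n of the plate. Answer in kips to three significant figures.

124 kips

Shear plane L_v = 1.375 + 2·3.25 = 7.875 in; A_gv = 7.875 × 0.75 = 5.906 in².
A_nv = (7.875 − 2.5·1) × 0.75 = 4.031 in².
A_nt = (1.375 − 0.5·1) × 0.75 = 0.6562 in².
0.6 F_u A_nv = 140.3 kips; 0.6 F_y A_gv = 127.6 kips → shear yielding governs the shear term.
R_n = 127.6 + 1.0 × 58 × 0.6562 = 165.6 kips.
Design strength φR_n = 0.75 × 165.6 = 124 kips.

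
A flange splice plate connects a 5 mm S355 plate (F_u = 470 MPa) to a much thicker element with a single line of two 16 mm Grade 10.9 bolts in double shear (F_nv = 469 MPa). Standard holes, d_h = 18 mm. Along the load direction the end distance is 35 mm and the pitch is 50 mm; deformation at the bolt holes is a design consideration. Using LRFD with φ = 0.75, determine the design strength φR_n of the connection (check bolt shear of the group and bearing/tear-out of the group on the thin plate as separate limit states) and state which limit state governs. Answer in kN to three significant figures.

123 kN (bearing governs)

Bolt shear: A_b = π·16²/4 = 201.1 mm²; R_n = 469 × 201.1 × 2 × 2 / 1000 = 377.2 kN → 0.75 × 377.2 = 283 kN.
Bearing (1.2 l_c t F_u ≤ 2.4 d t F_u): upper limit = 2.4·16·5·470 / 1000 = 90.24 kN.
  Edge l_c = 35 − 18/2 = 26 → r_n = 73.32 kN; interior l_c = 50 − 18 = 32 → r_n = 90.24 kN.
  R_n,bearing = 1·73.32 + 1·90.24 = 163.6 kN → 0.75 × 163.6 = 123 kN.
Bearing governs: 123 kN.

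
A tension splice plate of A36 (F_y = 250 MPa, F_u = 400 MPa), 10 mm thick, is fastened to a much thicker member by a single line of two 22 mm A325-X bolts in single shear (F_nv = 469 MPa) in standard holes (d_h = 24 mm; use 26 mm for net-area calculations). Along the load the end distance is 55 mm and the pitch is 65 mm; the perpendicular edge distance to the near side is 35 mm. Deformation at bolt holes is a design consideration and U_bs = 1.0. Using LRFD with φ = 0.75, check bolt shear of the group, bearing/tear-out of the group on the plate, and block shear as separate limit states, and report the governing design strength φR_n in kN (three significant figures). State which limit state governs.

201 kN (block shear governs)

Bolt shear: A_b = π·22²/4 = 380.1 mm²; R_n = 469 × 380.1 × 2 × 1 / 1000 = 356.6 kN → 0.75 × 356.6 = 267 kN.
Bearing: edge l_c = 43, r_n = 206.4 kN; interior l_c = 41, r_n = 196.8 kN; R_n = 206.4 + 1·196.8 = 403.2 kN → 302 kN.
Block shear: A_gv = 1200, A_nv = 810, A_nt = 220 mm²; R_n = min(0.6F_uA_nv, 0.6F_yA_gv) + U_bs·F_u·A_nt = 268 kN → 201 kN.
Block shear governs: 201 kN.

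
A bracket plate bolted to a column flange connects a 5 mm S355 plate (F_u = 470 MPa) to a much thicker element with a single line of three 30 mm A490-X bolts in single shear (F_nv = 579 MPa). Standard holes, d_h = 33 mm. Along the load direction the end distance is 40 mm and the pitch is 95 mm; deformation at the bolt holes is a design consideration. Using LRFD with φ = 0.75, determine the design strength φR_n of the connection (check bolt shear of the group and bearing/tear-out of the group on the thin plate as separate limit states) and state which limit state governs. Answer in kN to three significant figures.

Bolt shear: A_b = π·30²/4 = 706.9 mm²; R_n = 579 × 706.9 × 3 × 1 / 1000 = 1228 kN → 0.75 × 1228 = 921 kN.
Bearing (1.2 l_c t F_u ≤ 2.4 d t F_u): upper limit = 2.4·30·5·470 / 1000 = 169.2 kN.
  Edge l_c = 40 − 33/2 = 23.5 → r_n = 66.27 kN; interior l_c = 95 − 33 = 62 → r_n = 169.2 kN.
  R_n,bearing = 1·66.27 + 2·169.2 = 404.7 kN → 0.75 × 404.7 = 304 kN.
Bearing governs: 304 kN.

304 kN (bearing governs)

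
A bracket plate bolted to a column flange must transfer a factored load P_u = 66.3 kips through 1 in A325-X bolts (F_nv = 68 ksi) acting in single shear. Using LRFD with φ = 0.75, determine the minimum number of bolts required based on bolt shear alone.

A_b = π·1²/4 = 0.7854 in².
Per-bolt design strength φR_n = 0.75 × 68 × 0.7854 × 1 = 40.06 kips.
n ≥ 66.3 / 40.06 = 1.655 → use 2 bolts.

2 bolts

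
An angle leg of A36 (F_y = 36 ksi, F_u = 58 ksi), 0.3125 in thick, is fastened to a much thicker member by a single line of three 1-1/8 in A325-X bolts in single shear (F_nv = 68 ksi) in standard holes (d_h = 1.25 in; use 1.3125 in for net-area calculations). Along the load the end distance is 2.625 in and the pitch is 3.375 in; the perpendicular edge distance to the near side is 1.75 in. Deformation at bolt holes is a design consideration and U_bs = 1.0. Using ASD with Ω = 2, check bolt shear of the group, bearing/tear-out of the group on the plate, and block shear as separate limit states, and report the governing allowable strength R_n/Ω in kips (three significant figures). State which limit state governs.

41.6 kips (block shear governs)

Bolt shear: A_b = π·1.125²/4 = 0.994 in²; R_n = 68 × 0.994 × 3 × 1 = 202.8 kips → 202.8 / 2 = 101 kips.
Bearing: edge l_c = 2, r_n = 43.5 kips; interior l_c = 2.125, r_n = 46.22 kips; R_n = 43.5 + 2·46.22 = 135.9 kips → 68 kips.
Block shear: A_gv = 2.93, A_nv = 1.904, A_nt = 0.3418 in²; R_n = min(0.6F_uA_nv, 0.6F_yA_gv) + U_bs·F_u·A_nt = 83.11 kips → 41.6 kips.
Block shear governs: 41.6 kips.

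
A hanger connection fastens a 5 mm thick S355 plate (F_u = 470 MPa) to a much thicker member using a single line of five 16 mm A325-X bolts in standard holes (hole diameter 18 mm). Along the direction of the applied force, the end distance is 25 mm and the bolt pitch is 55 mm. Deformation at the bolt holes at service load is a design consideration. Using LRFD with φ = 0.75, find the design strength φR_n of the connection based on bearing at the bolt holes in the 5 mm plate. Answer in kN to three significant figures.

305 kN

Per bolt r_n = 1.2 l_c t F_u ≤ 2.4 d t F_u; upper limit = 2.4 × 16 × 5 × 470 / 1000 = 90.24 kN.
Edge bolt: l_c = 25 − 18/2 = 16 mm → 1.2 × 16 × 5 × 470 / 1000 = 45.12 → r_n = 45.12 kN.
Interior bolts: l_c = 55 − 18 = 37 mm → 1.2 × 37 × 5 × 470 / 1000 = 104.3 → r_n = 90.24 kN.
R_n = 1 × 45.12 + 4 × 90.24 = 406.1 kN.
Design strength φR_n = 0.75 × 406.1 = 305 kN.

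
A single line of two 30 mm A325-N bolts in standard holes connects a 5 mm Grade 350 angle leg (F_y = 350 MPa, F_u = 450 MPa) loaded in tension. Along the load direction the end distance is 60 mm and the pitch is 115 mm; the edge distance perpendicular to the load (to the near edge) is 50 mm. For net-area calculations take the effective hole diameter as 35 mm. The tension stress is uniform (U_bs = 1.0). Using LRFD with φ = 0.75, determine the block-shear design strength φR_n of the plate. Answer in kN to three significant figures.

Shear plane L_v = 60 + 1·115 = 175 mm; A_gv = 175 × 5 = 875 mm².
A_nv = (175 − 1.5·35) × 5 = 612.5 mm².
A_nt = (50 − 0.5·35) × 5 = 162.5 mm².
0.6 F_u A_nv = 165.4 kN; 0.6 F_y A_gv = 183.8 kN → shear rupture governs the shear term.
R_n = 165.4 + 1.0 × 450 × 162.5 / 1000 = 238.5 kN.
Design strength φR_n = 0.75 × 238.5 = 179 kN.

179 kN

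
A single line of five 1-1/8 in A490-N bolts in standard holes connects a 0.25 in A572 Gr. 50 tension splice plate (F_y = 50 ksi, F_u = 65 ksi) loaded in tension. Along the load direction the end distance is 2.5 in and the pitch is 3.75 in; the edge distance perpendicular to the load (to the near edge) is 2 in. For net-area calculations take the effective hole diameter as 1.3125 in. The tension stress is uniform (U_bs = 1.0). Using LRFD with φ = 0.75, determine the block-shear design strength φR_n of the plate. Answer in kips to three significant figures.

101 kips

Shear plane L_v = 2.5 + 4·3.75 = 17.5 in; A_gv = 17.5 × 0.25 = 4.375 in².
A_nv = (17.5 − 4.5·1.3125) × 0.25 = 2.898 in².
A_nt = (2 − 0.5·1.3125) × 0.25 = 0.3359 in².
0.6 F_u A_nv = 113 kips; 0.6 F_y A_gv = 131.2 kips → shear rupture governs the shear term.
R_n = 113 + 1.0 × 65 × 0.3359 = 134.9 kips.
Design strength φR_n = 0.75 × 134.9 = 101 kips.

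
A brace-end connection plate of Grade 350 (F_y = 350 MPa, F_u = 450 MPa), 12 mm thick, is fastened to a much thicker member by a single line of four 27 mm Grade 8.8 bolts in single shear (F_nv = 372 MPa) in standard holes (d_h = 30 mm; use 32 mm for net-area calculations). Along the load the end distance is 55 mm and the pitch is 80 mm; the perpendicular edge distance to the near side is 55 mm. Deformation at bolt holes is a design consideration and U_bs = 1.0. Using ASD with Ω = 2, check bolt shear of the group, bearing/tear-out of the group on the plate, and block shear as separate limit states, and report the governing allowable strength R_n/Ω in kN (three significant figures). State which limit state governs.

402 kN (block shear governs)

Bolt shear: A_b = π·27²/4 = 572.6 mm²; R_n = 372 × 572.6 × 4 × 1 / 1000 = 852 kN → 852 / 2 = 426 kN.
Bearing: edge l_c = 40, r_n = 259.2 kN; interior l_c = 50, r_n = 324 kN; R_n = 259.2 + 3·324 = 1231 kN → 616 kN.
Block shear: A_gv = 3540, A_nv = 2196, A_nt = 468 mm²; R_n = min(0.6F_uA_nv, 0.6F_yA_gv) + U_bs·F_u·A_nt = 803.5 kN → 402 kN.
Block shear governs: 402 kN.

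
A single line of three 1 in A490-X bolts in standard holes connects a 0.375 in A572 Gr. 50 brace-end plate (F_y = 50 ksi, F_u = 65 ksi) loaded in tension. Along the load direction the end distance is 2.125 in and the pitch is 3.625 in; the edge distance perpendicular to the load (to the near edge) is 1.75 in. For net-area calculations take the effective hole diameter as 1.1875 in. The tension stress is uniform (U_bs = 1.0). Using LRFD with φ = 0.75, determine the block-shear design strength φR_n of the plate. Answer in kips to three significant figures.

Shear plane L_v = 2.125 + 2·3.625 = 9.375 in; A_gv = 9.375 × 0.375 = 3.516 in².
A_nv = (9.375 − 2.5·1.1875) × 0.375 = 2.402 in².
A_nt = (1.75 − 0.5·1.1875) × 0.375 = 0.4336 in².
0.6 F_u A_nv = 93.69 kips; 0.6 F_y A_gv = 105.5 kips → shear rupture governs the shear term.
R_n = 93.69 + 1.0 × 65 × 0.4336 = 121.9 kips.
Design strength φR_n = 0.75 × 121.9 = 91.4 kips.

91.4 kips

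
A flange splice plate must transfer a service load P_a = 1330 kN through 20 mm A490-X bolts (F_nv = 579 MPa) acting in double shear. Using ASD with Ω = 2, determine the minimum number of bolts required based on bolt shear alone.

A_b = π·20²/4 = 314.2 mm².
Per-bolt allowable strength R_n/Ω = 579 × 314.2 × 2 / 1000 / 2 = 181.9 kN.
n ≥ 1330 / 181.9 = 7.312 → use 8 bolts.

8 bolts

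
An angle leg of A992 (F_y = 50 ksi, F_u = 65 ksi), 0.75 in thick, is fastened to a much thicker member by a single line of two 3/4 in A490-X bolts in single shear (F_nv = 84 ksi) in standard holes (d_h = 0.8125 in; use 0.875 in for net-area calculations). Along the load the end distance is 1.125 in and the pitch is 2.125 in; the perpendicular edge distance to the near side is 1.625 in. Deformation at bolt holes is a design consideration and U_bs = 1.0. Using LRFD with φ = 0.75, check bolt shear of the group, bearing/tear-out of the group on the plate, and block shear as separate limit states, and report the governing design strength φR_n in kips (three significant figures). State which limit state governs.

55.7 kips (bolt shear governs)

Bolt shear: A_b = π·0.75²/4 = 0.4418 in²; R_n = 84 × 0.4418 × 2 × 1 = 74.22 kips → 0.75 × 74.22 = 55.7 kips.
Bearing: edge l_c = 0.7188, r_n = 42.05 kips; interior l_c = 1.312, r_n = 76.78 kips; R_n = 42.05 + 1·76.78 = 118.8 kips → 89.1 kips.
Block shear: A_gv = 2.438, A_nv = 1.453, A_nt = 0.8906 in²; R_n = min(0.6F_uA_nv, 0.6F_yA_gv) + U_bs·F_u·A_nt = 114.6 kips → 85.9 kips.
Bolt shear governs: 55.7 kips.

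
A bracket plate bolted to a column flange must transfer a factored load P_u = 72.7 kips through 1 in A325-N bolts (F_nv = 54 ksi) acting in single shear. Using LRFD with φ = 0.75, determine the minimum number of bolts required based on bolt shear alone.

A_b = π·1²/4 = 0.7854 in².
Per-bolt design strength φR_n = 0.75 × 54 × 0.7854 × 1 = 31.81 kips.
n ≥ 72.7 / 31.81 = 2.286 → use 3 bolts.

3 bolts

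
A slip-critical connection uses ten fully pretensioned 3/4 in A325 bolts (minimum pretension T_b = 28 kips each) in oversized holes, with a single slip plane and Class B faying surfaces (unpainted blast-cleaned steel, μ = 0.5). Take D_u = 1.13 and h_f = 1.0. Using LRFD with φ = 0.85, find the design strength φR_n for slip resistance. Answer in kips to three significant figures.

R_n = μ · D_u · h_f · T_b · n_s · n_b = 0.5 × 1.13 × 1.0 × 28 × 1 × 10 = 158.2 kips.
Design strength φR_n = 0.85 × 158.2 = 134 kips.

134 kips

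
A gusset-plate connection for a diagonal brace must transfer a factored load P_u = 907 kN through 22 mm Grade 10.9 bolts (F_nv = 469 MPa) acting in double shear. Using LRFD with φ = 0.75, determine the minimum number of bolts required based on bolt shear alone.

4 bolts

A_b = π·22²/4 = 380.1 mm².
Per-bolt design strength φR_n = 0.75 × 469 × 380.1 × 2 / 1000 = 267.4 kN.
n ≥ 907 / 267.4 = 3.392 → use 4 bolts.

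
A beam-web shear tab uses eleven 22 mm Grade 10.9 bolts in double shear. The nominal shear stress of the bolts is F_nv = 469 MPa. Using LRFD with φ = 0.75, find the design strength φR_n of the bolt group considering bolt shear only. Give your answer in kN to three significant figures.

A_b = π × 22² / 4 = 380.1 mm².
R_n = F_nv · A_b · n · n_s = 469 × 380.1 × 11 × 2 / 1000 = 3922 kN.
Design strength φR_n = 0.75 × 3922 = 2940 kN.

2940 kN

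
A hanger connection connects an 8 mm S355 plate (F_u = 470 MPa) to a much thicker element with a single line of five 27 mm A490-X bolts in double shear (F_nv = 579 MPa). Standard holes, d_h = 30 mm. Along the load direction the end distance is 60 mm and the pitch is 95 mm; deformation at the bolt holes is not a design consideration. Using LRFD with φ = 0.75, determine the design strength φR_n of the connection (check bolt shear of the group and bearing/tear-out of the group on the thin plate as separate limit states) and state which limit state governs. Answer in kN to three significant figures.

Bolt shear: A_b = π·27²/4 = 572.6 mm²; R_n = 579 × 572.6 × 5 × 2 / 1000 = 3315 kN → 0.75 × 3315 = 2490 kN.
Bearing (1.5 l_c t F_u ≤ 3.0 d t F_u): upper limit = 3.0·27·8·470 / 1000 = 304.6 kN.
  Edge l_c = 60 − 30/2 = 45 → r_n = 253.8 kN; interior l_c = 95 − 30 = 65 → r_n = 304.6 kN.
  R_n,bearing = 1·253.8 + 4·304.6 = 1472 kN → 0.75 × 1472 = 1100 kN.
Bearing governs: 1100 kN.

1100 kN (bearing governs)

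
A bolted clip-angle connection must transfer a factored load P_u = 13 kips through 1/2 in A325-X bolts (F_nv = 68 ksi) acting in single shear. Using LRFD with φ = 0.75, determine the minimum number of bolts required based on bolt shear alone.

A_b = π·0.5²/4 = 0.1963 in².
Per-bolt design strength φR_n = 0.75 × 68 × 0.1963 × 1 = 10.01 kips.
n ≥ 13 / 10.01 = 1.298 → use 2 bolts.

2 bolts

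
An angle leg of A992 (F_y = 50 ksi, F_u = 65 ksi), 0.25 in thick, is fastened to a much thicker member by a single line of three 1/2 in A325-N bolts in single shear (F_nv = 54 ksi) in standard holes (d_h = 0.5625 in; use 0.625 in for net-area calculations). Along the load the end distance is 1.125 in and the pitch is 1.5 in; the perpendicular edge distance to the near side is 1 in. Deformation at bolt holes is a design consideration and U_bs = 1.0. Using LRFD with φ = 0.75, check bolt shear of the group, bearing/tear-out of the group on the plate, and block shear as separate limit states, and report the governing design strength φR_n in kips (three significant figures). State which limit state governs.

23.9 kips (bolt shear governs)

Bolt shear: A_b = π·0.5²/4 = 0.1963 in²; R_n = 54 × 0.1963 × 3 × 1 = 31.81 kips → 0.75 × 31.81 = 23.9 kips.
Bearing: edge l_c = 0.8438, r_n = 16.45 kips; interior l_c = 0.9375, r_n = 18.28 kips; R_n = 16.45 + 2·18.28 = 53.02 kips → 39.8 kips.
Block shear: A_gv = 1.031, A_nv = 0.6406, A_nt = 0.1719 in²; R_n = min(0.6F_uA_nv, 0.6F_yA_gv) + U_bs·F_u·A_nt = 36.16 kips → 27.1 kips.
Bolt shear governs: 23.9 kips.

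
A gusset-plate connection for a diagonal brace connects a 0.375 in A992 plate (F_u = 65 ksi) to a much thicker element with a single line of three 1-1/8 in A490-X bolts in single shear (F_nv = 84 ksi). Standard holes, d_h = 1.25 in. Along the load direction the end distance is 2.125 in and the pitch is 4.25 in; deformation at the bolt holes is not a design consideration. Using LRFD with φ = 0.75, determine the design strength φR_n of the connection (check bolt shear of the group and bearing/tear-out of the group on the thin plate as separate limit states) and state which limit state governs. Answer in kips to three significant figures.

Bolt shear: A_b = π·1.125²/4 = 0.994 in²; R_n = 84 × 0.994 × 3 × 1 = 250.5 kips → 0.75 × 250.5 = 188 kips.
Bearing (1.5 l_c t F_u ≤ 3.0 d t F_u): upper limit = 3.0·1.125·0.375·65 = 82.27 kips.
  Edge l_c = 2.125 − 1.25/2 = 1.5 → r_n = 54.84 kips; interior l_c = 4.25 − 1.25 = 3 → r_n = 82.27 kips.
  R_n,bearing = 1·54.84 + 2·82.27 = 219.4 kips → 0.75 × 219.4 = 165 kips.
Bearing governs: 165 kips.

165 kips (bearing governs)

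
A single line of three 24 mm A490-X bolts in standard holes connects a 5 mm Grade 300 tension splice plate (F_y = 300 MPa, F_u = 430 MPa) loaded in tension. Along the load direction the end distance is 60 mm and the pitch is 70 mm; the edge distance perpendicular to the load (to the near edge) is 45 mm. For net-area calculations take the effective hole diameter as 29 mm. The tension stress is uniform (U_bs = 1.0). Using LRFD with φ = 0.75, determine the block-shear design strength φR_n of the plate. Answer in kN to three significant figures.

173 kN

Shear plane L_v = 60 + 2·70 = 200 mm; A_gv = 200 × 5 = 1000 mm².
A_nv = (200 − 2.5·29) × 5 = 637.5 mm².
A_nt = (45 − 0.5·29) × 5 = 152.5 mm².
0.6 F_u A_nv = 164.5 kN; 0.6 F_y A_gv = 180 kN → shear rupture governs the shear term.
R_n = 164.5 + 1.0 × 430 × 152.5 / 1000 = 230.1 kN.
Design strength φR_n = 0.75 × 230.1 = 173 kN.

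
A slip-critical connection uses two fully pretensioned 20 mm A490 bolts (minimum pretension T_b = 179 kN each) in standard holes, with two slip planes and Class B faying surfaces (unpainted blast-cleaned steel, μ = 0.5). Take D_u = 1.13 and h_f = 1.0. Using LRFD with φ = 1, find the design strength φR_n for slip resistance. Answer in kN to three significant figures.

R_n = μ · D_u · h_f · T_b · n_s · n_b = 0.5 × 1.13 × 1.0 × 179 × 2 × 2 = 404.5 kN.
Design strength φR_n = 1 × 404.5 = 405 kN.

405 kN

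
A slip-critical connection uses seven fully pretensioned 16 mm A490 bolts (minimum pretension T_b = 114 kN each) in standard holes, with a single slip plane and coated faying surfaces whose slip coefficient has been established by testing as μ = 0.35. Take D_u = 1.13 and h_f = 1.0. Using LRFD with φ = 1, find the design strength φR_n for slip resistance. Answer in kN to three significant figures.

R_n = μ · D_u · h_f · T_b · n_s · n_b = 0.35 × 1.13 × 1.0 × 114 × 1 × 7 = 315.6 kN.
Design strength φR_n = 1 × 315.6 = 316 kN.

316 kN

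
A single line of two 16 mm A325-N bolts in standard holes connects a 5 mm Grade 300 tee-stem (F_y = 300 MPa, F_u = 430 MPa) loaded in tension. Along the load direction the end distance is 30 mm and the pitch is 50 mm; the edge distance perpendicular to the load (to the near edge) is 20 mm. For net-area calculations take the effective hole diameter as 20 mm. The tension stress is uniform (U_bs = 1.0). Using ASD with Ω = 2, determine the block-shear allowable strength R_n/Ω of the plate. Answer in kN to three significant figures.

Shear plane L_v = 30 + 1·50 = 80 mm; A_gv = 80 × 5 = 400 mm².
A_nv = (80 − 1.5·20) × 5 = 250 mm².
A_nt = (20 − 0.5·20) × 5 = 50 mm².
0.6 F_u A_nv = 64.5 kN; 0.6 F_y A_gv = 72 kN → shear rupture governs the shear term.
R_n = 64.5 + 1.0 × 430 × 50 / 1000 = 86 kN.
Allowable strength R_n/Ω = 86 / 2 = 43 kN.

43 kN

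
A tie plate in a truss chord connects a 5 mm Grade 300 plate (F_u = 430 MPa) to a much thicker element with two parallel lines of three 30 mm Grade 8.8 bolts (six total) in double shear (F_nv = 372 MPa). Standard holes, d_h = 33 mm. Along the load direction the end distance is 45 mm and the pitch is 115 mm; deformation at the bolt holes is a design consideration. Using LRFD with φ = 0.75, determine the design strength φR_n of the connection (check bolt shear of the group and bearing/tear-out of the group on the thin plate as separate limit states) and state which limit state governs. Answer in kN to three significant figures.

Bolt shear: A_b = π·30²/4 = 706.9 mm²; R_n = 372 × 706.9 × 6 × 2 / 1000 = 3155 kN → 0.75 × 3155 = 2370 kN.
Bearing (1.2 l_c t F_u ≤ 2.4 d t F_u): upper limit = 2.4·30·5·430 / 1000 = 154.8 kN.
  Edge l_c = 45 − 33/2 = 28.5 → r_n = 73.53 kN; interior l_c = 115 − 33 = 82 → r_n = 154.8 kN.
  R_n,bearing = 2·73.53 + 4·154.8 = 766.3 kN → 0.75 × 766.3 = 575 kN.
Bearing governs: 575 kN.

575 kN (bearing governs)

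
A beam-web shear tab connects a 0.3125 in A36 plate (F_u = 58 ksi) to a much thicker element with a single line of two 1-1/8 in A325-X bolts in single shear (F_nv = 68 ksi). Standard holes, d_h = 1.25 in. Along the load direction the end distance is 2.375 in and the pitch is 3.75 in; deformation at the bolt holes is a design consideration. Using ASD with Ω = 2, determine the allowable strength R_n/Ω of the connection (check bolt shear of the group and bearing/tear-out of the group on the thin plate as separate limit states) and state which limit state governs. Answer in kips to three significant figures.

43.5 kips (bearing governs)

Bolt shear: A_b = π·1.125²/4 = 0.994 in²; R_n = 68 × 0.994 × 2 × 1 = 135.2 kips → 135.2 / 2 = 67.6 kips.
Bearing (1.2 l_c t F_u ≤ 2.4 d t F_u): upper limit = 2.4·1.125·0.3125·58 = 48.94 kips.
  Edge l_c = 2.375 − 1.25/2 = 1.75 → r_n = 38.06 kips; interior l_c = 3.75 − 1.25 = 2.5 → r_n = 48.94 kips.
  R_n,bearing = 1·38.06 + 1·48.94 = 87 kips → 87 / 2 = 43.5 kips.
Bearing governs: 43.5 kips.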